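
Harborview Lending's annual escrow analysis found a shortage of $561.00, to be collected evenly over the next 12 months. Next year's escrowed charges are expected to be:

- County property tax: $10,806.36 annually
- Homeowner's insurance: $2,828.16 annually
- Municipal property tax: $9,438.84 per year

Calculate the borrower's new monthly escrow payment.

$1,969.53

County property tax — $10,806.36/yr
Homeowner's insurance — $2,828.16/yr
Municipal property tax — $9,438.84/yr
Annual escrow total = $10,806.36 + $2,828.16 + $9,438.84 = $23,073.36
Monthly escrow = $23,073.36 / 12 = $1,922.78
Shortage per month = $561.00 ÷ 12 = $46.75
New monthly escrow = $1,922.78 + $46.75 = $1,969.53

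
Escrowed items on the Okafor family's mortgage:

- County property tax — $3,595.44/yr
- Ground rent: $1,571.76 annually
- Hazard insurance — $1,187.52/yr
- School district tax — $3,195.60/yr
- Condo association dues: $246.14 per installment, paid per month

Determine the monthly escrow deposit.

$1,042.00

County property tax — $3,595.44 annually
Ground rent — $1,571.76 annually
Hazard insurance — $1,187.52 annually
School district tax — $3,195.60 annually
Condo association dues — $246.14 × 12 = $2,953.68 annually
Total annual escrow = $12,504.00
Per month = $12,504.00 / 12 = $1,042.00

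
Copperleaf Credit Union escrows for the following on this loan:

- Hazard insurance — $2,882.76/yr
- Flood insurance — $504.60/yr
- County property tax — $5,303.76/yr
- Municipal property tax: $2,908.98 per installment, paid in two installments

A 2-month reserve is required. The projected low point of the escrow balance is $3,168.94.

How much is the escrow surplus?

Hazard insurance: $2,882.76/yr
Flood insurance: $504.60/yr
County property tax: $5,303.76/yr
Municipal property tax: $2,908.98 × 2 = $5,817.96/yr
Total per year = $14,509.08
Base monthly escrow = $14,509.08 ÷ 12 = $1,209.09
Required reserve = 2 × $1,209.09 = $2,418.18
Excess over cushion: $3,168.94 − $2,418.18 = $750.76

$750.76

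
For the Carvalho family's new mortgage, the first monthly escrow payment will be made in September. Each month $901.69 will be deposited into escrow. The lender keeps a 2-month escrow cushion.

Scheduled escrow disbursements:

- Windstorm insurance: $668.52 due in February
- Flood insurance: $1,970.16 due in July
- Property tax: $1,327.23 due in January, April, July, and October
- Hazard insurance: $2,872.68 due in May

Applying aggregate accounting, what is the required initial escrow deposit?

Cushion = 2 × $901.69 = $1,803.38
Trial balance (start $0, +$901.69 each month, − disbursements):
  Sep: +$901.69 → $901.69
  Oct: +$901.69 − $1,327.23 → $476.15
  Nov: +$901.69 → $1,377.84
  Dec: +$901.69 → $2,279.53
  Jan: +$901.69 − $1,327.23 → $1,853.99
  Feb: +$901.69 − $668.52 → $2,087.16
  Mar: +$901.69 → $2,988.85
  Apr: +$901.69 − $1,327.23 → $2,563.31
  May: +$901.69 − $2,872.68 → $592.32
  Jun: +$901.69 → $1,494.01
  Jul: +$901.69 − $3,297.39 → -$901.69
  Aug: +$901.69 → $0.00
Lowest trial balance = -$901.69 (Jul)
Initial deposit = cushion − low point = $1,803.38 − (-$901.69) = $2,705.07

$2,705.07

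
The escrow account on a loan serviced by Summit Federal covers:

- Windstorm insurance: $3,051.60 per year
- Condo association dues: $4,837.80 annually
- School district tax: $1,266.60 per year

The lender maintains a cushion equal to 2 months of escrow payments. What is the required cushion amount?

$1,526.00

Windstorm insurance = $3,051.60
Condo association dues = $4,837.80
School district tax = $1,266.60
Yearly total = $9,156.00
Per month = $9,156.00 / 12 = $763.00
Required cushion = 2 × $763.00 = $1,526.00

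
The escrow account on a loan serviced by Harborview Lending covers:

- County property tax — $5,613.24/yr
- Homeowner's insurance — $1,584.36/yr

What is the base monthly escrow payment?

$599.80

County property tax — $5,613.24/yr
Homeowner's insurance — $1,584.36/yr
Total annual escrow = $7,197.60
Per month = $7,197.60 ÷ 12 = $599.80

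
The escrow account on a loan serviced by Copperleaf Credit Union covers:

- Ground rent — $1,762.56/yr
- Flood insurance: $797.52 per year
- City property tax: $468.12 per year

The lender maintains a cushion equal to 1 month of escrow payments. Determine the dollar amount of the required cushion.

Ground rent — $1,762.56
Flood insurance — $797.52
City property tax — $468.12
Yearly total = $1,762.56 + $797.52 + $468.12 = $3,028.20
Monthly = $3,028.20 ÷ 12 = $252.35
Required cushion = 1 × $252.35 = $252.35

$252.35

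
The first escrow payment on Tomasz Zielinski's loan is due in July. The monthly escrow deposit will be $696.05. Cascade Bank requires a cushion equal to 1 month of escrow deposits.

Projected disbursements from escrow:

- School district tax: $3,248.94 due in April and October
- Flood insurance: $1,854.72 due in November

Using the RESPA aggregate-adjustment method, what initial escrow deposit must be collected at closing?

Cushion = 1 × $696.05 = $696.05
Trial balance (start $0, +$696.05 each month, − disbursements):
  Jul: +$696.05 → $696.05
  Aug: +$696.05 → $1,392.10
  Sep: +$696.05 → $2,088.15
  Oct: +$696.05 − $3,248.94 → -$464.74
  Nov: +$696.05 − $1,854.72 → -$1,623.41
  Dec: +$696.05 → -$927.36
  Jan: +$696.05 → -$231.31
  Feb: +$696.05 → $464.74
  Mar: +$696.05 → $1,160.79
  Apr: +$696.05 − $3,248.94 → -$1,392.10
  May: +$696.05 → -$696.05
  Jun: +$696.05 → $0.00
Lowest trial balance = -$1,623.41 (Nov)
Initial deposit = cushion − low point = $696.05 − (-$1,623.41) = $2,319.46

$2,319.46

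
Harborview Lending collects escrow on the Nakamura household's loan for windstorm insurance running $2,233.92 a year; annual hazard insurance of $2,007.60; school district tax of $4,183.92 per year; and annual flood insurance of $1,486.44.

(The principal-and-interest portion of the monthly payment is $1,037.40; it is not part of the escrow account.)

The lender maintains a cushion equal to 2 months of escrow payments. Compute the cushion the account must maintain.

Windstorm insurance — $2,233.92
Hazard insurance — $2,007.60
School district tax — $4,183.92
Flood insurance — $1,486.44
Annual escrow total = $9,911.88
Per month = $9,911.88 ÷ 12 = $825.99
Reserve = 2 × $825.99 = $1,651.98

$1,651.98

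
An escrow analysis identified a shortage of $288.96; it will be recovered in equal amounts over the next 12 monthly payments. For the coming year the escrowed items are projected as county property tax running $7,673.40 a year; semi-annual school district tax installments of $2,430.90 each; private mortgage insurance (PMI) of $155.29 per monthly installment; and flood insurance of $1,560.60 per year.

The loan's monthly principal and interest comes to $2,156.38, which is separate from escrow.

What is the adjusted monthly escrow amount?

County property tax — $7,673.40 annually
School district tax — $2,430.90 × 2 = $4,861.80 annually
Private mortgage insurance (PMI) — $155.29 × 12 = $1,863.48 annually
Flood insurance — $1,560.60 annually
Yearly total = $7,673.40 + $4,861.80 + $1,863.48 + $1,560.60 = $15,959.28
Per month = $15,959.28 ÷ 12 = $1,329.94
Monthly shortage recovery: $288.96 / 12 = $24.08
Adjusted monthly = $1,329.94 + $24.08 = $1,354.02

$1,354.02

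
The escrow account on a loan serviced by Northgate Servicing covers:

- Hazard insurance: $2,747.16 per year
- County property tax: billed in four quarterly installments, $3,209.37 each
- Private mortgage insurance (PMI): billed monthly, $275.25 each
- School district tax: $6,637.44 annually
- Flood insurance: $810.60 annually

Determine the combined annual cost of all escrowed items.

$26,335.68

Hazard insurance = $2,747.16/yr
County property tax = $3,209.37 × 4 = $12,837.48/yr
Private mortgage insurance (PMI) = $275.25 × 12 = $3,303.00/yr
School district tax = $6,637.44/yr
Flood insurance = $810.60/yr
Yearly total = $2,747.16 + $12,837.48 + $3,303.00 + $6,637.44 + $810.60 = $26,335.68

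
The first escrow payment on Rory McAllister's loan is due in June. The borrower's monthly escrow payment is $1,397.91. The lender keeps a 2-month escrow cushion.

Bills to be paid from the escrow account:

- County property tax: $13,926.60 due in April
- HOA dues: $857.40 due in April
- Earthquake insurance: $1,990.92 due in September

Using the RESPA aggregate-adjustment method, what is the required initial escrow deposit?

$4,193.73

Cushion = 2 × $1,397.91 = $2,795.82
Trial balance (start $0, +$1,397.91 each month, − disbursements):
  Jun: +$1,397.91 → $1,397.91
  Jul: +$1,397.91 → $2,795.82
  Aug: +$1,397.91 → $4,193.73
  Sep: +$1,397.91 − $1,990.92 → $3,600.72
  Oct: +$1,397.91 → $4,998.63
  Nov: +$1,397.91 → $6,396.54
  Dec: +$1,397.91 → $7,794.45
  Jan: +$1,397.91 → $9,192.36
  Feb: +$1,397.91 → $10,590.27
  Mar: +$1,397.91 → $11,988.18
  Apr: +$1,397.91 − $14,784.00 → -$1,397.91
  May: +$1,397.91 → $0.00
Lowest trial balance = -$1,397.91 (Apr)
Initial deposit = cushion − low point = $2,795.82 − (-$1,397.91) = $4,193.73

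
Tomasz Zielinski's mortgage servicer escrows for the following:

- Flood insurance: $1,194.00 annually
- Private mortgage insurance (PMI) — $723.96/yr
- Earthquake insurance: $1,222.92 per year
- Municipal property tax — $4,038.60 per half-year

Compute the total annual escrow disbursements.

$11,218.08

Flood insurance — $1,194.00 annually
Private mortgage insurance (PMI) — $723.96 annually
Earthquake insurance — $1,222.92 annually
Municipal property tax — $4,038.60 × 2 = $8,077.20 annually
Combined annual = $1,194.00 + $723.96 + $1,222.92 + $8,077.20 = $11,218.08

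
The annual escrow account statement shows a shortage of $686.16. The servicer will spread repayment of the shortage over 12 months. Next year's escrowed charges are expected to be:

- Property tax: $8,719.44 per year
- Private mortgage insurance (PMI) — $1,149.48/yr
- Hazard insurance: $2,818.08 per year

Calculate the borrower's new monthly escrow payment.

Property tax: $8,719.44
Private mortgage insurance (PMI): $1,149.48
Hazard insurance: $2,818.08
Annual escrow total = $8,719.44 + $1,149.48 + $2,818.08 = $12,687.00
Base monthly escrow = $12,687.00 ÷ 12 = $1,057.25
Shortage per month = $686.16 / 12 = $57.18
Adjusted monthly = $1,057.25 + $57.18 = $1,114.43

$1,114.43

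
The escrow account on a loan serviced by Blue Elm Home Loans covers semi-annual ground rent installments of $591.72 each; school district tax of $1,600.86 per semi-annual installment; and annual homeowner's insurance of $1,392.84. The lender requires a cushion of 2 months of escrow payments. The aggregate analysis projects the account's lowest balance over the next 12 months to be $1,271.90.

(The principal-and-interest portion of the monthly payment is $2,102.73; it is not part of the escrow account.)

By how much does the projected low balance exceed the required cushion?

Ground rent — $591.72 × 2 = $1,183.44/yr
School district tax — $1,600.86 × 2 = $3,201.72/yr
Homeowner's insurance — $1,392.84/yr
Total annual escrow = $5,778.00
Monthly escrow = $5,778.00 ÷ 12 = $481.50
Required cushion = 2 × $481.50 = $963.00
Excess over cushion: $1,271.90 − $963.00 = $308.90

$308.90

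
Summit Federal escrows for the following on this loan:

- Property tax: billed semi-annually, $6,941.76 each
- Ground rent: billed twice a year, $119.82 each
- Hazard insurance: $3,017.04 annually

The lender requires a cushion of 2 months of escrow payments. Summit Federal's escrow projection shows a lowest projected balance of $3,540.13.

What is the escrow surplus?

$683.43

Property tax = $6,941.76 × 2 = $13,883.52 per year
Ground rent = $119.82 × 2 = $239.64 per year
Hazard insurance = $3,017.04 per year
Yearly total = $13,883.52 + $239.64 + $3,017.04 = $17,140.20
Base monthly escrow = $17,140.20 / 12 = $1,428.35
Required reserve = 2 × $1,428.35 = $2,856.70
Excess over cushion: $3,540.13 − $2,856.70 = $683.43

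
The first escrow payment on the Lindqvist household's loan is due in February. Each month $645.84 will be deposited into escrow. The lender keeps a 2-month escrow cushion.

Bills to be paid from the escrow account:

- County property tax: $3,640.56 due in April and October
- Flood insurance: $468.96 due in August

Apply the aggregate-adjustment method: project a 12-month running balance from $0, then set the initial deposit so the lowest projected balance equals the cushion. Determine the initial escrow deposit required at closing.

Cushion = 2 × $645.84 = $1,291.68
Trial balance (start $0, +$645.84 each month, − disbursements):
  Feb: +$645.84 → $645.84
  Mar: +$645.84 → $1,291.68
  Apr: +$645.84 − $3,640.56 → -$1,703.04
  May: +$645.84 → -$1,057.20
  Jun: +$645.84 → -$411.36
  Jul: +$645.84 → $234.48
  Aug: +$645.84 − $468.96 → $411.36
  Sep: +$645.84 → $1,057.20
  Oct: +$645.84 − $3,640.56 → -$1,937.52
  Nov: +$645.84 → -$1,291.68
  Dec: +$645.84 → -$645.84
  Jan: +$645.84 → $0.00
Lowest trial balance = -$1,937.52 (Oct)
Initial deposit = cushion − low point = $1,291.68 − (-$1,937.52) = $3,229.20

$3,229.20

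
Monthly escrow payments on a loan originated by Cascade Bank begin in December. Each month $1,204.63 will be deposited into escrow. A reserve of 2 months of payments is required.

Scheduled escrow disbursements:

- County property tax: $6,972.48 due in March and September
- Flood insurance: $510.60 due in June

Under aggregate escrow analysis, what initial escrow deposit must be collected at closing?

$4,818.52

Cushion = 2 × $1,204.63 = $2,409.26
Trial balance (start $0, +$1,204.63 each month, − disbursements):
  Dec: +$1,204.63 → $1,204.63
  Jan: +$1,204.63 → $2,409.26
  Feb: +$1,204.63 → $3,613.89
  Mar: +$1,204.63 − $6,972.48 → -$2,153.96
  Apr: +$1,204.63 → -$949.33
  May: +$1,204.63 → $255.30
  Jun: +$1,204.63 − $510.60 → $949.33
  Jul: +$1,204.63 → $2,153.96
  Aug: +$1,204.63 → $3,358.59
  Sep: +$1,204.63 − $6,972.48 → -$2,409.26
  Oct: +$1,204.63 → -$1,204.63
  Nov: +$1,204.63 → $0.00
Lowest trial balance = -$2,409.26 (Sep)
Initial deposit = cushion − low point = $2,409.26 − (-$2,409.26) = $4,818.52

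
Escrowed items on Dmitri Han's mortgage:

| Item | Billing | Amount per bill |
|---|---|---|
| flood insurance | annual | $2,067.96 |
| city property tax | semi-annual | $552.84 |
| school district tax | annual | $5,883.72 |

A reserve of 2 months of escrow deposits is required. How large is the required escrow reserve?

$1,509.56

Flood insurance: $2,067.96 annually
City property tax: $552.84 × 2 = $1,105.68 annually
School district tax: $5,883.72 annually
Yearly total = $9,057.36
Base monthly escrow = $9,057.36 ÷ 12 = $754.78
Cushion = 2 × $754.78 = $1,509.56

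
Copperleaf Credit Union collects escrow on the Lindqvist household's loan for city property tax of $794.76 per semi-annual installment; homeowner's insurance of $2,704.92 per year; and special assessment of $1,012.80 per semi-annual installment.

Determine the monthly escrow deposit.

$526.67

City property tax — $794.76 × 2 = $1,589.52/yr
Homeowner's insurance — $2,704.92/yr
Special assessment — $1,012.80 × 2 = $2,025.60/yr
Combined annual = $1,589.52 + $2,704.92 + $2,025.60 = $6,320.04
Base monthly escrow = $6,320.04 / 12 = $526.67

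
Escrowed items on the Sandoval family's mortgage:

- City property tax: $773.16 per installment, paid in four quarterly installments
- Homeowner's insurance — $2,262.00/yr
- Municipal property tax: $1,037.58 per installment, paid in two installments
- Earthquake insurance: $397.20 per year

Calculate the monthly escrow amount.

$652.25

City property tax = $773.16 × 4 = $3,092.64
Homeowner's insurance = $2,262.00
Municipal property tax = $1,037.58 × 2 = $2,075.16
Earthquake insurance = $397.20
Annual escrow total = $7,827.00
Monthly escrow = $7,827.00 / 12 = $652.25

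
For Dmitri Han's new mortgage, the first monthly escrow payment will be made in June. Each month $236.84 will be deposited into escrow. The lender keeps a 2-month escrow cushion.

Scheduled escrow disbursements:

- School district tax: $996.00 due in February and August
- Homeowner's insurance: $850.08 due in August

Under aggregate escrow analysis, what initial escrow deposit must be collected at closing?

$1,609.24

Cushion = 2 × $236.84 = $473.68
Trial balance (start $0, +$236.84 each month, − disbursements):
  Jun: +$236.84 → $236.84
  Jul: +$236.84 → $473.68
  Aug: +$236.84 − $1,846.08 → -$1,135.56
  Sep: +$236.84 → -$898.72
  Oct: +$236.84 → -$661.88
  Nov: +$236.84 → -$425.04
  Dec: +$236.84 → -$188.20
  Jan: +$236.84 → $48.64
  Feb: +$236.84 − $996.00 → -$710.52
  Mar: +$236.84 → -$473.68
  Apr: +$236.84 → -$236.84
  May: +$236.84 → $0.00
Lowest trial balance = -$1,135.56 (Aug)
Initial deposit = cushion − low point = $473.68 − (-$1,135.56) = $1,609.24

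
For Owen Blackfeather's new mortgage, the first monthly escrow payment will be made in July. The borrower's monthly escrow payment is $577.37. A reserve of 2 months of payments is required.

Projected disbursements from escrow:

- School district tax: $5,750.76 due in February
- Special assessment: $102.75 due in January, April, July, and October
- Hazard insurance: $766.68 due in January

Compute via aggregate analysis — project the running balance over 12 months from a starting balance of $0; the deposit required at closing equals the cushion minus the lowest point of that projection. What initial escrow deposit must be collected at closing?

Cushion = 2 × $577.37 = $1,154.74
Trial balance (start $0, +$577.37 each month, − disbursements):
  Jul: +$577.37 − $102.75 → $474.62
  Aug: +$577.37 → $1,051.99
  Sep: +$577.37 → $1,629.36
  Oct: +$577.37 − $102.75 → $2,103.98
  Nov: +$577.37 → $2,681.35
  Dec: +$577.37 → $3,258.72
  Jan: +$577.37 − $869.43 → $2,966.66
  Feb: +$577.37 − $5,750.76 → -$2,206.73
  Mar: +$577.37 → -$1,629.36
  Apr: +$577.37 − $102.75 → -$1,154.74
  May: +$577.37 → -$577.37
  Jun: +$577.37 → $0.00
Lowest trial balance = -$2,206.73 (Feb)
Initial deposit = cushion − low point = $1,154.74 − (-$2,206.73) = $3,361.47

$3,361.47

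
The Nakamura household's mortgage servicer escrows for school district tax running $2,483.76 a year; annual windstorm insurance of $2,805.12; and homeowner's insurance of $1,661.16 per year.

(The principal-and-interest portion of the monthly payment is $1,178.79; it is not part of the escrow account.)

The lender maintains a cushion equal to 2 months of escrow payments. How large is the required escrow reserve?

School district tax = $2,483.76 annually
Windstorm insurance = $2,805.12 annually
Homeowner's insurance = $1,661.16 annually
Total annual escrow = $2,483.76 + $2,805.12 + $1,661.16 = $6,950.04
Monthly = $6,950.04 ÷ 12 = $579.17
Reserve = 2 × $579.17 = $1,158.34

$1,158.34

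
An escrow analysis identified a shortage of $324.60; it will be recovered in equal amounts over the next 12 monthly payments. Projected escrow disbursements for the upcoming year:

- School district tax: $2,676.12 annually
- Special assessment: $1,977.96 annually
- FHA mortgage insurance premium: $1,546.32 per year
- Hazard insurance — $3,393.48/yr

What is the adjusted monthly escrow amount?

School district tax — $2,676.12 annually
Special assessment — $1,977.96 annually
FHA mortgage insurance premium — $1,546.32 annually
Hazard insurance — $3,393.48 annually
Combined annual = $2,676.12 + $1,977.96 + $1,546.32 + $3,393.48 = $9,593.88
Base monthly escrow = $9,593.88 / 12 = $799.49
Shortage spread = $324.60 ÷ 12 = $27.05/mo
Adjusted monthly = $799.49 + $27.05 = $826.54

$826.54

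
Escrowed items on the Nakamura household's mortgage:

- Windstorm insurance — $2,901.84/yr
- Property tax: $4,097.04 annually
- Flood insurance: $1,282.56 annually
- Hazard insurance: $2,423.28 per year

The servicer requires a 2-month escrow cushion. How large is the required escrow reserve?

Windstorm insurance — $2,901.84 annually
Property tax — $4,097.04 annually
Flood insurance — $1,282.56 annually
Hazard insurance — $2,423.28 annually
Yearly total = $2,901.84 + $4,097.04 + $1,282.56 + $2,423.28 = $10,704.72
Monthly = $10,704.72 ÷ 12 = $892.06
Cushion = 2 × $892.06 = $1,784.12

$1,784.12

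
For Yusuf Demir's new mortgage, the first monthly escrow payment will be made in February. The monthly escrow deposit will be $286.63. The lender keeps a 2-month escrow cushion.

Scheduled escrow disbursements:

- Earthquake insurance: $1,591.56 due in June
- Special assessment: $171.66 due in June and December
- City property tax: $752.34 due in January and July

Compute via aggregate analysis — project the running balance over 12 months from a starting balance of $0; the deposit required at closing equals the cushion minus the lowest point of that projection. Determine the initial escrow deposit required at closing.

$1,369.04

Cushion = 2 × $286.63 = $573.26
Trial balance (start $0, +$286.63 each month, − disbursements):
  Feb: +$286.63 → $286.63
  Mar: +$286.63 → $573.26
  Apr: +$286.63 → $859.89
  May: +$286.63 → $1,146.52
  Jun: +$286.63 − $1,763.22 → -$330.07
  Jul: +$286.63 − $752.34 → -$795.78
  Aug: +$286.63 → -$509.15
  Sep: +$286.63 → -$222.52
  Oct: +$286.63 → $64.11
  Nov: +$286.63 → $350.74
  Dec: +$286.63 − $171.66 → $465.71
  Jan: +$286.63 − $752.34 → $0.00
Lowest trial balance = -$795.78 (Jul)
Initial deposit = cushion − low point = $573.26 − (-$795.78) = $1,369.04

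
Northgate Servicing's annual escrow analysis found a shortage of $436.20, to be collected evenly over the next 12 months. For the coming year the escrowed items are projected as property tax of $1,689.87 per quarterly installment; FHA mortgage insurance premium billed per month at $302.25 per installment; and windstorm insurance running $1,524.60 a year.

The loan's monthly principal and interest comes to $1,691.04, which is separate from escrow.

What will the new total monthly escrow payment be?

Property tax = $1,689.87 × 4 = $6,759.48 annually
FHA mortgage insurance premium = $302.25 × 12 = $3,627.00 annually
Windstorm insurance = $1,524.60 annually
Combined annual = $6,759.48 + $3,627.00 + $1,524.60 = $11,911.08
Per month = $11,911.08 / 12 = $992.59
Shortage per month = $436.20 ÷ 12 = $36.35
Adjusted monthly = $992.59 + $36.35 = $1,028.94

$1,028.94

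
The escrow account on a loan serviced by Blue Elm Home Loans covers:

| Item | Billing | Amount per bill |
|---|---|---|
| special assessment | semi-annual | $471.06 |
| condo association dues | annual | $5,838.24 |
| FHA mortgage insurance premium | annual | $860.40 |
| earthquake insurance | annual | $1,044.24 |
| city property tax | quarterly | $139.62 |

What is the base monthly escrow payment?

$770.29

Special assessment — $471.06 × 2 = $942.12 annually
Condo association dues — $5,838.24 annually
FHA mortgage insurance premium — $860.40 annually
Earthquake insurance — $1,044.24 annually
City property tax — $139.62 × 4 = $558.48 annually
Yearly total = $942.12 + $5,838.24 + $860.40 + $1,044.24 + $558.48 = $9,243.48
Per month = $9,243.48 / 12 = $770.29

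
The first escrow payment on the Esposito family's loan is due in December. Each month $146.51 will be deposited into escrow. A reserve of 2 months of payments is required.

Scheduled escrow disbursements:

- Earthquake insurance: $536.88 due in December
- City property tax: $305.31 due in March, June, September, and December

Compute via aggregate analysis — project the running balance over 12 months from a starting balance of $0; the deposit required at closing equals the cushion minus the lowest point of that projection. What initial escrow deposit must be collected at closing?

$988.70

Cushion = 2 × $146.51 = $293.02
Trial balance (start $0, +$146.51 each month, − disbursements):
  Dec: +$146.51 − $842.19 → -$695.68
  Jan: +$146.51 → -$549.17
  Feb: +$146.51 → -$402.66
  Mar: +$146.51 − $305.31 → -$561.46
  Apr: +$146.51 → -$414.95
  May: +$146.51 → -$268.44
  Jun: +$146.51 − $305.31 → -$427.24
  Jul: +$146.51 → -$280.73
  Aug: +$146.51 → -$134.22
  Sep: +$146.51 − $305.31 → -$293.02
  Oct: +$146.51 → -$146.51
  Nov: +$146.51 → $0.00
Lowest trial balance = -$695.68 (Dec)
Initial deposit = cushion − low point = $293.02 − (-$695.68) = $988.70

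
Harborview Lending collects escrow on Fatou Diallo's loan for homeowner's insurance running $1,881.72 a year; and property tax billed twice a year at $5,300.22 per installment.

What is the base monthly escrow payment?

$1,040.18

Homeowner's insurance = $1,881.72/yr
Property tax = $5,300.22 × 2 = $10,600.44/yr
Total per year = $1,881.72 + $10,600.44 = $12,482.16
Monthly = $12,482.16 ÷ 12 = $1,040.18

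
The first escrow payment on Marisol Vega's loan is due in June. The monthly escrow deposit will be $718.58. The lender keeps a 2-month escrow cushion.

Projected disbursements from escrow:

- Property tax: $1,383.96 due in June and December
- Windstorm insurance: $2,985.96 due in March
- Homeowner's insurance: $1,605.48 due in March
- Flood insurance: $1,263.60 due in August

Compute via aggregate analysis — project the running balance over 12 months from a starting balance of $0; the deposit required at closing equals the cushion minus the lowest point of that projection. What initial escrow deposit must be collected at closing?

Cushion = 2 × $718.58 = $1,437.16
Trial balance (start $0, +$718.58 each month, − disbursements):
  Jun: +$718.58 − $1,383.96 → -$665.38
  Jul: +$718.58 → $53.20
  Aug: +$718.58 − $1,263.60 → -$491.82
  Sep: +$718.58 → $226.76
  Oct: +$718.58 → $945.34
  Nov: +$718.58 → $1,663.92
  Dec: +$718.58 − $1,383.96 → $998.54
  Jan: +$718.58 → $1,717.12
  Feb: +$718.58 → $2,435.70
  Mar: +$718.58 − $4,591.44 → -$1,437.16
  Apr: +$718.58 → -$718.58
  May: +$718.58 → $0.00
Lowest trial balance = -$1,437.16 (Mar)
Initial deposit = cushion − low point = $1,437.16 − (-$1,437.16) = $2,874.32

$2,874.32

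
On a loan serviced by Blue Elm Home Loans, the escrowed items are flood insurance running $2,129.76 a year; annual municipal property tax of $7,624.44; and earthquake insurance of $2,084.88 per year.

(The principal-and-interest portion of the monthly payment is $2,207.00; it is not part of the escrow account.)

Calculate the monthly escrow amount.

$986.59

Flood insurance — $2,129.76 annually
Municipal property tax — $7,624.44 annually
Earthquake insurance — $2,084.88 annually
Total per year = $2,129.76 + $7,624.44 + $2,084.88 = $11,839.08
Monthly escrow = $11,839.08 ÷ 12 = $986.59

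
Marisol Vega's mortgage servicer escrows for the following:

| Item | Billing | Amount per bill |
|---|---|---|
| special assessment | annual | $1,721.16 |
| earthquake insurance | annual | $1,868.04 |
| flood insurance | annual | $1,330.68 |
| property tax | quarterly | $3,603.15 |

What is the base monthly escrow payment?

$1,611.04

Special assessment — $1,721.16 per year
Earthquake insurance — $1,868.04 per year
Flood insurance — $1,330.68 per year
Property tax — $3,603.15 × 4 = $14,412.60 per year
Yearly total = $1,721.16 + $1,868.04 + $1,330.68 + $14,412.60 = $19,332.48
Base monthly escrow = $19,332.48 / 12 = $1,611.04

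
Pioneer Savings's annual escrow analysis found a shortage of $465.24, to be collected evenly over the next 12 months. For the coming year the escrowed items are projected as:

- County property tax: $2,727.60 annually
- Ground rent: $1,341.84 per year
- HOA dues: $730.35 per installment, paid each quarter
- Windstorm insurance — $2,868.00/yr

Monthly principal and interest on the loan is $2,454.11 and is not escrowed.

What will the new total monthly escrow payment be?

County property tax — $2,727.60/yr
Ground rent — $1,341.84/yr
HOA dues — $730.35 × 4 = $2,921.40/yr
Windstorm insurance — $2,868.00/yr
Annual escrow total = $2,727.60 + $1,341.84 + $2,921.40 + $2,868.00 = $9,858.84
Monthly = $9,858.84 ÷ 12 = $821.57
Shortage spread = $465.24 ÷ 12 = $38.77/mo
Adjusted monthly = $821.57 + $38.77 = $860.34

$860.34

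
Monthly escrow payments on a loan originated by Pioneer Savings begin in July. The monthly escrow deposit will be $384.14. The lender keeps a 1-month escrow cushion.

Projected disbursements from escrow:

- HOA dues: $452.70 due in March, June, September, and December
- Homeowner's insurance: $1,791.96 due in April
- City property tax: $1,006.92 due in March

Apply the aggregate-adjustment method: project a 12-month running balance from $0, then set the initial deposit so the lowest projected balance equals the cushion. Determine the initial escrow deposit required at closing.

$699.72

Cushion = 1 × $384.14 = $384.14
Trial balance (start $0, +$384.14 each month, − disbursements):
  Jul: +$384.14 → $384.14
  Aug: +$384.14 → $768.28
  Sep: +$384.14 − $452.70 → $699.72
  Oct: +$384.14 → $1,083.86
  Nov: +$384.14 → $1,468.00
  Dec: +$384.14 − $452.70 → $1,399.44
  Jan: +$384.14 → $1,783.58
  Feb: +$384.14 → $2,167.72
  Mar: +$384.14 − $1,459.62 → $1,092.24
  Apr: +$384.14 − $1,791.96 → -$315.58
  May: +$384.14 → $68.56
  Jun: +$384.14 − $452.70 → $0.00
Lowest trial balance = -$315.58 (Apr)
Initial deposit = cushion − low point = $384.14 − (-$315.58) = $699.72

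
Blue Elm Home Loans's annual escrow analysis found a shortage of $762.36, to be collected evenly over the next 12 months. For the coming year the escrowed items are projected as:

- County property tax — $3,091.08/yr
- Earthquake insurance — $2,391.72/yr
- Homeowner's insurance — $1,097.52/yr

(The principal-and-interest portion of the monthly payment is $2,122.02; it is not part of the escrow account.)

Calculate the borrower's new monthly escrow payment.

County property tax — $3,091.08 per year
Earthquake insurance — $2,391.72 per year
Homeowner's insurance — $1,097.52 per year
Combined annual = $3,091.08 + $2,391.72 + $1,097.52 = $6,580.32
Monthly = $6,580.32 ÷ 12 = $548.36
Shortage per month = $762.36 / 12 = $63.53
Adjusted monthly = $548.36 + $63.53 = $611.89

$611.89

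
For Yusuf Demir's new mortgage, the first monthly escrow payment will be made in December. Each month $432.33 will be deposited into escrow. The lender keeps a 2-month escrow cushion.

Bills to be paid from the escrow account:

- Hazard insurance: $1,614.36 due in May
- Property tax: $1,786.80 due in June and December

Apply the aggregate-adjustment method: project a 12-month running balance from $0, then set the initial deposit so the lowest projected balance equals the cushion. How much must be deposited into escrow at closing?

Cushion = 2 × $432.33 = $864.66
Trial balance (start $0, +$432.33 each month, − disbursements):
  Dec: +$432.33 − $1,786.80 → -$1,354.47
  Jan: +$432.33 → -$922.14
  Feb: +$432.33 → -$489.81
  Mar: +$432.33 → -$57.48
  Apr: +$432.33 → $374.85
  May: +$432.33 − $1,614.36 → -$807.18
  Jun: +$432.33 − $1,786.80 → -$2,161.65
  Jul: +$432.33 → -$1,729.32
  Aug: +$432.33 → -$1,296.99
  Sep: +$432.33 → -$864.66
  Oct: +$432.33 → -$432.33
  Nov: +$432.33 → $0.00
Lowest trial balance = -$2,161.65 (Jun)
Initial deposit = cushion − low point = $864.66 − (-$2,161.65) = $3,026.31

$3,026.31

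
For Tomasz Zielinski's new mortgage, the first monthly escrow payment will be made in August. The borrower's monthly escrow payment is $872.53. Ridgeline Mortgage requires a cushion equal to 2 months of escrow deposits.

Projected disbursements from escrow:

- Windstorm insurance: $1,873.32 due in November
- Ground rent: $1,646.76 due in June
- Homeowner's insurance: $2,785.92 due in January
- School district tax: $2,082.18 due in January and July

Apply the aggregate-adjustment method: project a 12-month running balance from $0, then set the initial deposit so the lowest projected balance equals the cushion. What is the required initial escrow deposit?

$3,251.30

Cushion = 2 × $872.53 = $1,745.06
Trial balance (start $0, +$872.53 each month, − disbursements):
  Aug: +$872.53 → $872.53
  Sep: +$872.53 → $1,745.06
  Oct: +$872.53 → $2,617.59
  Nov: +$872.53 − $1,873.32 → $1,616.80
  Dec: +$872.53 → $2,489.33
  Jan: +$872.53 − $4,868.10 → -$1,506.24
  Feb: +$872.53 → -$633.71
  Mar: +$872.53 → $238.82
  Apr: +$872.53 → $1,111.35
  May: +$872.53 → $1,983.88
  Jun: +$872.53 − $1,646.76 → $1,209.65
  Jul: +$872.53 − $2,082.18 → $0.00
Lowest trial balance = -$1,506.24 (Jan)
Initial deposit = cushion − low point = $1,745.06 − (-$1,506.24) = $3,251.30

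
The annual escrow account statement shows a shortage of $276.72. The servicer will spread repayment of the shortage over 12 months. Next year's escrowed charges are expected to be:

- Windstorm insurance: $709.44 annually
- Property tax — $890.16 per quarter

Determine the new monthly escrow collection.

Windstorm insurance — $709.44/yr
Property tax — $890.16 × 4 = $3,560.64/yr
Total annual escrow = $4,270.08
Per month = $4,270.08 ÷ 12 = $355.84
Shortage per month = $276.72 / 12 = $23.06
Adjusted monthly = $355.84 + $23.06 = $378.90

$378.90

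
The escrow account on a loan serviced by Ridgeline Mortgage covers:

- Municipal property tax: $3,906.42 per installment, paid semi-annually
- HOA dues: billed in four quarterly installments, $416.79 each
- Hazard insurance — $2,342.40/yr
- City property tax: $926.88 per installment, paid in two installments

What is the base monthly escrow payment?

$1,139.68

Municipal property tax: $3,906.42 × 2 = $7,812.84/yr
HOA dues: $416.79 × 4 = $1,667.16/yr
Hazard insurance: $2,342.40/yr
City property tax: $926.88 × 2 = $1,853.76/yr
Combined annual = $13,676.16
Monthly = $13,676.16 ÷ 12 = $1,139.68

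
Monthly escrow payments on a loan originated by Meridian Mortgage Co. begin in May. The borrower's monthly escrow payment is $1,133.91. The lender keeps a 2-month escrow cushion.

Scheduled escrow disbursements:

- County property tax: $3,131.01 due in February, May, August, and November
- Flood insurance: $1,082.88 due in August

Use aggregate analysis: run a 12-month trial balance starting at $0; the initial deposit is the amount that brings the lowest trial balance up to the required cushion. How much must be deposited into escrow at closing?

$5,077.08

Cushion = 2 × $1,133.91 = $2,267.82
Trial balance (start $0, +$1,133.91 each month, − disbursements):
  May: +$1,133.91 − $3,131.01 → -$1,997.10
  Jun: +$1,133.91 → -$863.19
  Jul: +$1,133.91 → $270.72
  Aug: +$1,133.91 − $4,213.89 → -$2,809.26
  Sep: +$1,133.91 → -$1,675.35
  Oct: +$1,133.91 → -$541.44
  Nov: +$1,133.91 − $3,131.01 → -$2,538.54
  Dec: +$1,133.91 → -$1,404.63
  Jan: +$1,133.91 → -$270.72
  Feb: +$1,133.91 − $3,131.01 → -$2,267.82
  Mar: +$1,133.91 → -$1,133.91
  Apr: +$1,133.91 → $0.00
Lowest trial balance = -$2,809.26 (Aug)
Initial deposit = cushion − low point = $2,267.82 − (-$2,809.26) = $5,077.08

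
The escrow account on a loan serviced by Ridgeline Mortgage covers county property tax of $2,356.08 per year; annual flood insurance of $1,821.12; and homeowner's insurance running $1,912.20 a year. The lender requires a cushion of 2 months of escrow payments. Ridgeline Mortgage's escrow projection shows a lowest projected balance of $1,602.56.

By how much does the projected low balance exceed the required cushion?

County property tax — $2,356.08/yr
Flood insurance — $1,821.12/yr
Homeowner's insurance — $1,912.20/yr
Yearly total = $2,356.08 + $1,821.12 + $1,912.20 = $6,089.40
Per month = $6,089.40 / 12 = $507.45
Required cushion = 2 × $507.45 = $1,014.90
Surplus = $1,602.56 − $1,014.90 = $587.66

$587.66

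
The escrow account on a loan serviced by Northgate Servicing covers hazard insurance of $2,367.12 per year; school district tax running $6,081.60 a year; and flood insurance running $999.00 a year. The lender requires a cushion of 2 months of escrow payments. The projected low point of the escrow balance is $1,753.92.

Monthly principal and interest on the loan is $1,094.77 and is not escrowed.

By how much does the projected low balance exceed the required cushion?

Hazard insurance = $2,367.12 per year
School district tax = $6,081.60 per year
Flood insurance = $999.00 per year
Combined annual = $9,447.72
Base monthly escrow = $9,447.72 ÷ 12 = $787.31
Cushion = 2 × $787.31 = $1,574.62
Excess over cushion: $1,753.92 − $1,574.62 = $179.30

$179.30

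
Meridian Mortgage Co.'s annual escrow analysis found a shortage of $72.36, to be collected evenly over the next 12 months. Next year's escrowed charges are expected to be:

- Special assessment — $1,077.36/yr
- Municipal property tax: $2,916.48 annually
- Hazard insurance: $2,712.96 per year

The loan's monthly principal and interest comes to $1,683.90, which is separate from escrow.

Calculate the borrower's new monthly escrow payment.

Special assessment: $1,077.36 annually
Municipal property tax: $2,916.48 annually
Hazard insurance: $2,712.96 annually
Yearly total = $1,077.36 + $2,916.48 + $2,712.96 = $6,706.80
Monthly = $6,706.80 ÷ 12 = $558.90
Shortage spread = $72.36 ÷ 12 = $6.03/mo
Adjusted monthly = $558.90 + $6.03 = $564.93

$564.93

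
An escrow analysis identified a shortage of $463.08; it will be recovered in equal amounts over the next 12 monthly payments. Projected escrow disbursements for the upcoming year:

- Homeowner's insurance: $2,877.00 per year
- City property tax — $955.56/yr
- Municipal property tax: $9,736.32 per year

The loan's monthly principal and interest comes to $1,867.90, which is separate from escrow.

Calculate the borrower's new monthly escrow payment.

Homeowner's insurance: $2,877.00/yr
City property tax: $955.56/yr
Municipal property tax: $9,736.32/yr
Yearly total = $2,877.00 + $955.56 + $9,736.32 = $13,568.88
Monthly = $13,568.88 ÷ 12 = $1,130.74
Shortage spread = $463.08 / 12 = $38.59/mo
Adjusted monthly = $1,130.74 + $38.59 = $1,169.33

$1,169.33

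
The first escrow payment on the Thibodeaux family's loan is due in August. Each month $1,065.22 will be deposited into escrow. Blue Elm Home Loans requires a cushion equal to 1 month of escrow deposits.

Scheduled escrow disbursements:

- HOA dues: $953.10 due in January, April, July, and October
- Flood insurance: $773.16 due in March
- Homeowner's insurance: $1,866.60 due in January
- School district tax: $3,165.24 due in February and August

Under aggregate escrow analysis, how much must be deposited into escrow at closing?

$3,711.96

Cushion = 1 × $1,065.22 = $1,065.22
Trial balance (start $0, +$1,065.22 each month, − disbursements):
  Aug: +$1,065.22 − $3,165.24 → -$2,100.02
  Sep: +$1,065.22 → -$1,034.80
  Oct: +$1,065.22 − $953.10 → -$922.68
  Nov: +$1,065.22 → $142.54
  Dec: +$1,065.22 → $1,207.76
  Jan: +$1,065.22 − $2,819.70 → -$546.72
  Feb: +$1,065.22 − $3,165.24 → -$2,646.74
  Mar: +$1,065.22 − $773.16 → -$2,354.68
  Apr: +$1,065.22 − $953.10 → -$2,242.56
  May: +$1,065.22 → -$1,177.34
  Jun: +$1,065.22 → -$112.12
  Jul: +$1,065.22 − $953.10 → $0.00
Lowest trial balance = -$2,646.74 (Feb)
Initial deposit = cushion − low point = $1,065.22 − (-$2,646.74) = $3,711.96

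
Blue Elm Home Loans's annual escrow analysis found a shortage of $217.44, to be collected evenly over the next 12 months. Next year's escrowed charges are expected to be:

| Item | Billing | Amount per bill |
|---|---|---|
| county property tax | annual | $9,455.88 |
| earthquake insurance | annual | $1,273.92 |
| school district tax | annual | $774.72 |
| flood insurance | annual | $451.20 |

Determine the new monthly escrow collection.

$1,014.43

County property tax — $9,455.88 annually
Earthquake insurance — $1,273.92 annually
School district tax — $774.72 annually
Flood insurance — $451.20 annually
Annual escrow total = $9,455.88 + $1,273.92 + $774.72 + $451.20 = $11,955.72
Per month = $11,955.72 ÷ 12 = $996.31
Shortage spread = $217.44 ÷ 12 = $18.12/mo
New monthly escrow = $996.31 + $18.12 = $1,014.43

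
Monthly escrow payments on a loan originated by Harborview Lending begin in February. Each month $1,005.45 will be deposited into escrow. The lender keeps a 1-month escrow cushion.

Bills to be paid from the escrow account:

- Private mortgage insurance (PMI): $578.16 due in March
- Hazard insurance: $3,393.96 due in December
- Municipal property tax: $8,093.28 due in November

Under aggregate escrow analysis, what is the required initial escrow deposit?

$2,010.90

Cushion = 1 × $1,005.45 = $1,005.45
Trial balance (start $0, +$1,005.45 each month, − disbursements):
  Feb: +$1,005.45 → $1,005.45
  Mar: +$1,005.45 − $578.16 → $1,432.74
  Apr: +$1,005.45 → $2,438.19
  May: +$1,005.45 → $3,443.64
  Jun: +$1,005.45 → $4,449.09
  Jul: +$1,005.45 → $5,454.54
  Aug: +$1,005.45 → $6,459.99
  Sep: +$1,005.45 → $7,465.44
  Oct: +$1,005.45 → $8,470.89
  Nov: +$1,005.45 − $8,093.28 → $1,383.06
  Dec: +$1,005.45 − $3,393.96 → -$1,005.45
  Jan: +$1,005.45 → $0.00
Lowest trial balance = -$1,005.45 (Dec)
Initial deposit = cushion − low point = $1,005.45 − (-$1,005.45) = $2,010.90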